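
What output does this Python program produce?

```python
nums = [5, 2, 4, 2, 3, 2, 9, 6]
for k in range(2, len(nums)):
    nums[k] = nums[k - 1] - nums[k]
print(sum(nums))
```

k=2: nums[2] = 2-4 = -2 → [5, 2, -2, 2, 3, 2, 9, 6]
k=3: nums[3] = (-2)-2 = -4 → [5, 2, -2, -4, 3, 2, 9, 6]
k=4: nums[4] = (-4)-3 = -7 → [5, 2, -2, -4, -7, 2, 9, 6]
k=5: nums[5] = (-7)-2 = -9 → [5, 2, -2, -4, -7, -9, 9, 6]
k=6: nums[6] = (-9)-9 = -18 → [5, 2, -2, -4, -7, -9, -18, 6]
k=7: nums[7] = (-18)-6 = -24 → [5, 2, -2, -4, -7, -9, -18, -24]
sum = -57

-57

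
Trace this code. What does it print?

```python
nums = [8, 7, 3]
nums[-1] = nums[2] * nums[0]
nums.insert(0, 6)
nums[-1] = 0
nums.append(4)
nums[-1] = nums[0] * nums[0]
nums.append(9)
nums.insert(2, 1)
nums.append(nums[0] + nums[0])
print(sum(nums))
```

79

nums[-1] = nums[2]*nums[0] = 3*8 = 24 → [8, 7, 24]
insert 6 at 0 → [6, 8, 7, 24]
nums[-1] = 0 → [6, 8, 7, 0]
append 4 → [6, 8, 7, 0, 4]
nums[-1] = nums[0]*nums[0] = 6*6 = 36 → [6, 8, 7, 0, 36]
append 9 → [6, 8, 7, 0, 36, 9]
insert 1 at 2 → [6, 8, 1, 7, 0, 36, 9]
append nums[0]+nums[0] = 6+6 = 12 → [6, 8, 1, 7, 0, 36, 9, 12]
sum = 79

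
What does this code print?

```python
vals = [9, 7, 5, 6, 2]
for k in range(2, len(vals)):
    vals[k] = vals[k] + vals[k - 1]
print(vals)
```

k=2: vals[2] = 5+7 = 12 → [9, 7, 12, 6, 2]
k=3: vals[3] = 6+12 = 18 → [9, 7, 12, 18, 2]
k=4: vals[4] = 2+18 = 20 → [9, 7, 12, 18, 20]

[9, 7, 12, 18, 20]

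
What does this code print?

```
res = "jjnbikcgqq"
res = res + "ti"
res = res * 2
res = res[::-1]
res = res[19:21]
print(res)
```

+ 'ti' → 'jjnbikcgqqti'
repeat ×2 → 'jjnbikcgqqtijjnbikcgqqti'
reverse → 'itqqgckibnjjitqqgckibnjj'
slice [19:21] → 'ib'

ib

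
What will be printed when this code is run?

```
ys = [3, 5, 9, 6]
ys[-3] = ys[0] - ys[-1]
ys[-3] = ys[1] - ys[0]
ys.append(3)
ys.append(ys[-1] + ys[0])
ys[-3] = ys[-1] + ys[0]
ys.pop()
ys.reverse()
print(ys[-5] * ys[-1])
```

9

ys[-3] = ys[0]-ys[-1] = 3-6 = -3 → [3, -3, 9, 6]
ys[-3] = ys[1]-ys[0] = (-3)-3 = -6 → [3, -6, 9, 6]
append 3 → [3, -6, 9, 6, 3]
append ys[-1]+ys[0] = 3+3 = 6 → [3, -6, 9, 6, 3, 6]
ys[-3] = ys[-1]+ys[0] = 6+3 = 9 → [3, -6, 9, 9, 3, 6]
pop() removes 6 → [3, -6, 9, 9, 3]
reverse → [3, 9, 9, -6, 3]
ys[-5]*ys[-1] = 3*3 = 9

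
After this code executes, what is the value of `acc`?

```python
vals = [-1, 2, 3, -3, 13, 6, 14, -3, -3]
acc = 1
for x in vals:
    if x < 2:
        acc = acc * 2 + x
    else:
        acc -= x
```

x=-1: <2, acc = 1*2+(-1) = 1
x=2: not <2, acc = 1-2 = -1
x=3: not <2, acc = (-1)-3 = -4
x=-3: <2, acc = (-4)*2+(-3) = -11
x=13: not <2, acc = (-11)-13 = -24
x=6: not <2, acc = (-24)-6 = -30
x=14: not <2, acc = (-30)-14 = -44
x=-3: <2, acc = (-44)*2+(-3) = -91
x=-3: <2, acc = (-91)*2+(-3) = -185

-185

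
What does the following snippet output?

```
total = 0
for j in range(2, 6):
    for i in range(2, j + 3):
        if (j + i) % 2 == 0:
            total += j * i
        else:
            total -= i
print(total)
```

130

j=2,i=2: even sum, total = 0+4 = 4
j=2,i=3: odd sum, total = 4-3 = 1
j=2,i=4: even sum, total = 1+8 = 9
j=3,i=2: odd sum, total = 9-2 = 7
j=3,i=3: even sum, total = 7+9 = 16
j=3,i=4: odd sum, total = 16-4 = 12
j=3,i=5: even sum, total = 12+15 = 27
j=4,i=2: even sum, total = 27+8 = 35
j=4,i=3: odd sum, total = 35-3 = 32
j=4,i=4: even sum, total = 32+16 = 48
j=4,i=5: odd sum, total = 48-5 = 43
j=4,i=6: even sum, total = 43+24 = 67
j=5,i=2: odd sum, total = 67-2 = 65
j=5,i=3: even sum, total = 65+15 = 80
j=5,i=4: odd sum, total = 80-4 = 76
j=5,i=5: even sum, total = 76+25 = 101
j=5,i=6: odd sum, total = 101-6 = 95
j=5,i=7: even sum, total = 95+35 = 130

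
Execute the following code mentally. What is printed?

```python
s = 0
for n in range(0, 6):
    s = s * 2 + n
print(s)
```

n=0: s = 0*2+0 = 0
n=1: s = 0*2+1 = 1
n=2: s = 1*2+2 = 4
n=3: s = 4*2+3 = 11
n=4: s = 11*2+4 = 26
n=5: s = 26*2+5 = 57

57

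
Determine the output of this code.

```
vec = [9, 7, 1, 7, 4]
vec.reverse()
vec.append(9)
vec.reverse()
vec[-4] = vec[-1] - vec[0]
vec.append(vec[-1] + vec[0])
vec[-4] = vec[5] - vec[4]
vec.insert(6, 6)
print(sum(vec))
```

reverse → [4, 7, 1, 7, 9]
append 9 → [4, 7, 1, 7, 9, 9]
reverse → [9, 9, 7, 1, 7, 4]
vec[-4] = vec[-1]-vec[0] = 4-9 = -5 → [9, 9, -5, 1, 7, 4]
append vec[-1]+vec[0] = 4+9 = 13 → [9, 9, -5, 1, 7, 4, 13]
vec[-4] = vec[5]-vec[4] = 4-7 = -3 → [9, 9, -5, -3, 7, 4, 13]
insert 6 at 6 → [9, 9, -5, -3, 7, 4, 6, 13]
sum = 40

40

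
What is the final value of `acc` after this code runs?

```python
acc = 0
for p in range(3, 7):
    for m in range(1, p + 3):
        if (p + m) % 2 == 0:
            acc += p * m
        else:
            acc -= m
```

232

p=3,m=1: even sum, acc = 0+3 = 3
p=3,m=2: odd sum, acc = 3-2 = 1
p=3,m=3: even sum, acc = 1+9 = 10
p=3,m=4: odd sum, acc = 10-4 = 6
p=3,m=5: even sum, acc = 6+15 = 21
p=4,m=1: odd sum, acc = 21-1 = 20
p=4,m=2: even sum, acc = 20+8 = 28
p=4,m=3: odd sum, acc = 28-3 = 25
p=4,m=4: even sum, acc = 25+16 = 41
p=4,m=5: odd sum, acc = 41-5 = 36
p=4,m=6: even sum, acc = 36+24 = 60
p=5,m=1: even sum, acc = 60+5 = 65
p=5,m=2: odd sum, acc = 65-2 = 63
p=5,m=3: even sum, acc = 63+15 = 78
p=5,m=4: odd sum, acc = 78-4 = 74
p=5,m=5: even sum, acc = 74+25 = 99
p=5,m=6: odd sum, acc = 99-6 = 93
p=5,m=7: even sum, acc = 93+35 = 128
p=6,m=1: odd sum, acc = 128-1 = 127
p=6,m=2: even sum, acc = 127+12 = 139
p=6,m=3: odd sum, acc = 139-3 = 136
p=6,m=4: even sum, acc = 136+24 = 160
p=6,m=5: odd sum, acc = 160-5 = 155
p=6,m=6: even sum, acc = 155+36 = 191
p=6,m=7: odd sum, acc = 191-7 = 184
p=6,m=8: even sum, acc = 184+48 = 232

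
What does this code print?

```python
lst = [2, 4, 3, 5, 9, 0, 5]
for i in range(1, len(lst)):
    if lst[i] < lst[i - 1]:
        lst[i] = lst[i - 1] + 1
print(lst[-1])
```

11

i=1: 4>=2, unchanged → [2, 4, 3, 5, 9, 0, 5]
i=2: 3<4, lst[2] = 4+1 = 5 → [2, 4, 5, 5, 9, 0, 5]
i=3: 5>=5, unchanged → [2, 4, 5, 5, 9, 0, 5]
i=4: 9>=5, unchanged → [2, 4, 5, 5, 9, 0, 5]
i=5: 0<9, lst[5] = 9+1 = 10 → [2, 4, 5, 5, 9, 10, 5]
i=6: 5<10, lst[6] = 10+1 = 11 → [2, 4, 5, 5, 9, 10, 11]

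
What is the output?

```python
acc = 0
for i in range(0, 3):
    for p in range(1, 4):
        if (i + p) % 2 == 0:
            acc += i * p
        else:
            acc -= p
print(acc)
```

-2

i=0,p=1: odd sum, acc = 0-1 = -1
i=0,p=2: even sum, acc = (-1)+0 = -1
i=0,p=3: odd sum, acc = (-1)-3 = -4
i=1,p=1: even sum, acc = (-4)+1 = -3
i=1,p=2: odd sum, acc = (-3)-2 = -5
i=1,p=3: even sum, acc = (-5)+3 = -2
i=2,p=1: odd sum, acc = (-2)-1 = -3
i=2,p=2: even sum, acc = (-3)+4 = 1
i=2,p=3: odd sum, acc = 1-3 = -2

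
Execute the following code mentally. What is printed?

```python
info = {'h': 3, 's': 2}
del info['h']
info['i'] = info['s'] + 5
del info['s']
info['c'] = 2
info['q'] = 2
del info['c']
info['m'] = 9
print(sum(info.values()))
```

del 'h' → {'s': 2}
info['i'] = info['s']+5 = 7 → {'s': 2, 'i': 7}
del 's' → {'i': 7}
info['c'] = 2 → {'i': 7, 'c': 2}
info['q'] = 2 → {'i': 7, 'c': 2, 'q': 2}
del 'c' → {'i': 7, 'q': 2}
info['m'] = 9 → {'i': 7, 'q': 2, 'm': 9}
sum of values = 18

18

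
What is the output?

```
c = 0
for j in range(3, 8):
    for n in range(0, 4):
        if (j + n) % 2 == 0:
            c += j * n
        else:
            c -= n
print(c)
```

66

j=3,n=0: odd sum, c = 0-0 = 0
j=3,n=1: even sum, c = 0+3 = 3
j=3,n=2: odd sum, c = 3-2 = 1
j=3,n=3: even sum, c = 1+9 = 10
j=4,n=0: even sum, c = 10+0 = 10
j=4,n=1: odd sum, c = 10-1 = 9
j=4,n=2: even sum, c = 9+8 = 17
j=4,n=3: odd sum, c = 17-3 = 14
j=5,n=0: odd sum, c = 14-0 = 14
j=5,n=1: even sum, c = 14+5 = 19
j=5,n=2: odd sum, c = 19-2 = 17
j=5,n=3: even sum, c = 17+15 = 32
j=6,n=0: even sum, c = 32+0 = 32
j=6,n=1: odd sum, c = 32-1 = 31
j=6,n=2: even sum, c = 31+12 = 43
j=6,n=3: odd sum, c = 43-3 = 40
j=7,n=0: odd sum, c = 40-0 = 40
j=7,n=1: even sum, c = 40+7 = 47
j=7,n=2: odd sum, c = 47-2 = 45
j=7,n=3: even sum, c = 45+21 = 66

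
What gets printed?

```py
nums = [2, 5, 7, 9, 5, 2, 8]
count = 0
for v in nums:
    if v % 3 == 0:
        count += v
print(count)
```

v=2: not %3==0
v=5: not %3==0
v=7: not %3==0
v=9: %3==0, count = 0+9 = 9
v=5: not %3==0
v=2: not %3==0
v=8: not %3==0

9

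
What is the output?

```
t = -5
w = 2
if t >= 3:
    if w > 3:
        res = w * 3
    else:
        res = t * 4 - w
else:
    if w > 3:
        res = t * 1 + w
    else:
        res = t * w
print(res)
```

-10

t=-5, w=2
t >= 3 is False; w > 3 is False
→ res = t * w = -10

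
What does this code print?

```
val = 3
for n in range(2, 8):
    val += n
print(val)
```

n=2: val = 3+2 = 5
n=3: val = 5+3 = 8
n=4: val = 8+4 = 12
n=5: val = 12+5 = 17
n=6: val = 17+6 = 23
n=7: val = 23+7 = 30

30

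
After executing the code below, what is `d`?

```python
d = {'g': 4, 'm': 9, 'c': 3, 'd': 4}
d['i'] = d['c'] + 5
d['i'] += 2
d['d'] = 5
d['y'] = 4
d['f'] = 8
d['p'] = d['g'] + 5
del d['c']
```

{'g': 4, 'm': 9, 'd': 5, 'i': 10, 'y': 4, 'f': 8, 'p': 9}

d['i'] = d['c']+5 = 8 → {'g': 4, 'm': 9, 'c': 3, 'd': 4, 'i': 8}
d['i'] = 8+2 = 10 → {'g': 4, 'm': 9, 'c': 3, 'd': 4, 'i': 10}
d['d'] = 5 → {'g': 4, 'm': 9, 'c': 3, 'd': 5, 'i': 10}
d['y'] = 4 → {'g': 4, 'm': 9, 'c': 3, 'd': 5, 'i': 10, 'y': 4}
d['f'] = 8 → {'g': 4, 'm': 9, 'c': 3, 'd': 5, 'i': 10, 'y': 4, 'f': 8}
d['p'] = d['g']+5 = 9 → {'g': 4, 'm': 9, 'c': 3, 'd': 5, 'i': 10, 'y': 4, 'f': 8, 'p': 9}
del 'c' → {'g': 4, 'm': 9, 'd': 5, 'i': 10, 'y': 4, 'f': 8, 'p': 9}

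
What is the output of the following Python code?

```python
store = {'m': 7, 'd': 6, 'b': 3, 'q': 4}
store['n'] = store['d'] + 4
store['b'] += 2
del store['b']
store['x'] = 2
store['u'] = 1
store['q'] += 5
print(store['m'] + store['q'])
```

store['n'] = store['d']+4 = 10 → {'m': 7, 'd': 6, 'b': 3, 'q': 4, 'n': 10}
store['b'] = 3+2 = 5 → {'m': 7, 'd': 6, 'b': 5, 'q': 4, 'n': 10}
del 'b' → {'m': 7, 'd': 6, 'q': 4, 'n': 10}
store['x'] = 2 → {'m': 7, 'd': 6, 'q': 4, 'n': 10, 'x': 2}
store['u'] = 1 → {'m': 7, 'd': 6, 'q': 4, 'n': 10, 'x': 2, 'u': 1}
store['q'] = 4+5 = 9 → {'m': 7, 'd': 6, 'q': 9, 'n': 10, 'x': 2, 'u': 1}
store['m']+store['q'] = 7+9 = 16

16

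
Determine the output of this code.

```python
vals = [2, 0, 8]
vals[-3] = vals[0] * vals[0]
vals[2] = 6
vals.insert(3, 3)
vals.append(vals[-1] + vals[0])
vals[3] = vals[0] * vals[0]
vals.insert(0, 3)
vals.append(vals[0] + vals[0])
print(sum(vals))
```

42

vals[-3] = vals[0]*vals[0] = 2*2 = 4 → [4, 0, 8]
vals[2] = 6 → [4, 0, 6]
insert 3 at 3 → [4, 0, 6, 3]
append vals[-1]+vals[0] = 3+4 = 7 → [4, 0, 6, 3, 7]
vals[3] = vals[0]*vals[0] = 4*4 = 16 → [4, 0, 6, 16, 7]
insert 3 at 0 → [3, 4, 0, 6, 16, 7]
append vals[0]+vals[0] = 3+3 = 6 → [3, 4, 0, 6, 16, 7, 6]
sum = 42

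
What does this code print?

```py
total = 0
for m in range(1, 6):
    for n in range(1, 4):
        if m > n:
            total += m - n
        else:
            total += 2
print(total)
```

m=1,n=1: not 1>1, total = 0+2 = 2
m=1,n=2: not 1>2, total = 2+2 = 4
m=1,n=3: not 1>3, total = 4+2 = 6
m=2,n=1: 2>1, total = 6+1 = 7
m=2,n=2: not 2>2, total = 7+2 = 9
m=2,n=3: not 2>3, total = 9+2 = 11
m=3,n=1: 3>1, total = 11+2 = 13
m=3,n=2: 3>2, total = 13+1 = 14
m=3,n=3: not 3>3, total = 14+2 = 16
m=4,n=1: 4>1, total = 16+3 = 19
m=4,n=2: 4>2, total = 19+2 = 21
m=4,n=3: 4>3, total = 21+1 = 22
m=5,n=1: 5>1, total = 22+4 = 26
m=5,n=2: 5>2, total = 26+3 = 29
m=5,n=3: 5>3, total = 29+2 = 31

31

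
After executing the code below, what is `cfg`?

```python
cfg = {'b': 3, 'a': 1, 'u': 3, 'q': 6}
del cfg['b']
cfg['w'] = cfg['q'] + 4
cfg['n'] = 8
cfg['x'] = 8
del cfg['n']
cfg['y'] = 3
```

del 'b' → {'a': 1, 'u': 3, 'q': 6}
cfg['w'] = cfg['q']+4 = 10 → {'a': 1, 'u': 3, 'q': 6, 'w': 10}
cfg['n'] = 8 → {'a': 1, 'u': 3, 'q': 6, 'w': 10, 'n': 8}
cfg['x'] = 8 → {'a': 1, 'u': 3, 'q': 6, 'w': 10, 'n': 8, 'x': 8}
del 'n' → {'a': 1, 'u': 3, 'q': 6, 'w': 10, 'x': 8}
cfg['y'] = 3 → {'a': 1, 'u': 3, 'q': 6, 'w': 10, 'x': 8, 'y': 3}

{'a': 1, 'u': 3, 'q': 6, 'w': 10, 'x': 8, 'y': 3}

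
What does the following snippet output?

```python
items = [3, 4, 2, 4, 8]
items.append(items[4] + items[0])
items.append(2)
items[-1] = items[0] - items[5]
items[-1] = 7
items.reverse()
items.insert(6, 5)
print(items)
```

append items[4]+items[0] = 8+3 = 11 → [3, 4, 2, 4, 8, 11]
append 2 → [3, 4, 2, 4, 8, 11, 2]
items[-1] = items[0]-items[5] = 3-11 = -8 → [3, 4, 2, 4, 8, 11, -8]
items[-1] = 7 → [3, 4, 2, 4, 8, 11, 7]
reverse → [7, 11, 8, 4, 2, 4, 3]
insert 5 at 6 → [7, 11, 8, 4, 2, 4, 5, 3]

[7, 11, 8, 4, 2, 4, 5, 3]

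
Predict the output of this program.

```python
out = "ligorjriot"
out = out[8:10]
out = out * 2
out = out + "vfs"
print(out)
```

ototvfs

slice [8:10] → 'ot'
repeat ×2 → 'otot'
+ 'vfs' → 'ototvfs'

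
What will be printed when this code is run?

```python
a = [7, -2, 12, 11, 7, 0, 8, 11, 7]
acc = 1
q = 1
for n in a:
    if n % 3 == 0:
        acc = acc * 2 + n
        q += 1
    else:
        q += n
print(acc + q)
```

80

n=7: not %3==0; q=8
n=-2: not %3==0; q=6
n=12: %3==0, acc = 1*2+12 = 14; q=7
n=11: not %3==0; q=18
n=7: not %3==0; q=25
n=0: %3==0, acc = 14*2+0 = 28; q=26
n=8: not %3==0; q=34
n=11: not %3==0; q=45
n=7: not %3==0; q=52
acc+q = 28+52 = 80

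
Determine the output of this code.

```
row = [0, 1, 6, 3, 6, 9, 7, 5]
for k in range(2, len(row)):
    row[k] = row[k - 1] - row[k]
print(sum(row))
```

k=2: row[2] = 1-6 = -5 → [0, 1, -5, 3, 6, 9, 7, 5]
k=3: row[3] = (-5)-3 = -8 → [0, 1, -5, -8, 6, 9, 7, 5]
k=4: row[4] = (-8)-6 = -14 → [0, 1, -5, -8, -14, 9, 7, 5]
k=5: row[5] = (-14)-9 = -23 → [0, 1, -5, -8, -14, -23, 7, 5]
k=6: row[6] = (-23)-7 = -30 → [0, 1, -5, -8, -14, -23, -30, 5]
k=7: row[7] = (-30)-5 = -35 → [0, 1, -5, -8, -14, -23, -30, -35]
sum = -114

-114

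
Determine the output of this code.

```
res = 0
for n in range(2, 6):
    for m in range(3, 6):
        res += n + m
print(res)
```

90

n=2,m=3: res = 0+5 = 5
n=2,m=4: res = 5+6 = 11
n=2,m=5: res = 11+7 = 18
n=3,m=3: res = 18+6 = 24
n=3,m=4: res = 24+7 = 31
n=3,m=5: res = 31+8 = 39
n=4,m=3: res = 39+7 = 46
n=4,m=4: res = 46+8 = 54
n=4,m=5: res = 54+9 = 63
n=5,m=3: res = 63+8 = 71
n=5,m=4: res = 71+9 = 80
n=5,m=5: res = 80+10 = 90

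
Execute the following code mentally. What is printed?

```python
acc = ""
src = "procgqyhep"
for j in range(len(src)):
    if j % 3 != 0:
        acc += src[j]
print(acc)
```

rogqhe

j=0: skip
j=1: add 'r' → 'r'
j=2: add 'o' → 'ro'
j=3: skip
j=4: add 'g' → 'rog'
j=5: add 'q' → 'rogq'
j=6: skip
j=7: add 'h' → 'rogqh'
j=8: add 'e' → 'rogqhe'
j=9: skip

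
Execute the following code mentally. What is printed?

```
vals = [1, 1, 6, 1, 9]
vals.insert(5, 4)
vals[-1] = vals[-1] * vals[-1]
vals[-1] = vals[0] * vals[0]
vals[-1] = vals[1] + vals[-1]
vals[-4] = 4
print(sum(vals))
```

insert 4 at 5 → [1, 1, 6, 1, 9, 4]
vals[-1] = vals[-1]*vals[-1] = 4*4 = 16 → [1, 1, 6, 1, 9, 16]
vals[-1] = vals[0]*vals[0] = 1*1 = 1 → [1, 1, 6, 1, 9, 1]
vals[-1] = vals[1]+vals[-1] = 1+1 = 2 → [1, 1, 6, 1, 9, 2]
vals[-4] = 4 → [1, 1, 4, 1, 9, 2]
sum = 18

18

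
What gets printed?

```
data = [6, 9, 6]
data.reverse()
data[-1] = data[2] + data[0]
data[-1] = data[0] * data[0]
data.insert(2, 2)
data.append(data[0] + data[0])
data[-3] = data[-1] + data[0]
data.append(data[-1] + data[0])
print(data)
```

[6, 9, 18, 36, 12, 18]

reverse → [6, 9, 6]
data[-1] = data[2]+data[0] = 6+6 = 12 → [6, 9, 12]
data[-1] = data[0]*data[0] = 6*6 = 36 → [6, 9, 36]
insert 2 at 2 → [6, 9, 2, 36]
append data[0]+data[0] = 6+6 = 12 → [6, 9, 2, 36, 12]
data[-3] = data[-1]+data[0] = 12+6 = 18 → [6, 9, 18, 36, 12]
append data[-1]+data[0] = 12+6 = 18 → [6, 9, 18, 36, 12, 18]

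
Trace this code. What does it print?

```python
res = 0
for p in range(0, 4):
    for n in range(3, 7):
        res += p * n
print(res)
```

p=0,n=3: res = 0+0 = 0
p=0,n=4: res = 0+0 = 0
p=0,n=5: res = 0+0 = 0
p=0,n=6: res = 0+0 = 0
p=1,n=3: res = 0+3 = 3
p=1,n=4: res = 3+4 = 7
p=1,n=5: res = 7+5 = 12
p=1,n=6: res = 12+6 = 18
p=2,n=3: res = 18+6 = 24
p=2,n=4: res = 24+8 = 32
p=2,n=5: res = 32+10 = 42
p=2,n=6: res = 42+12 = 54
p=3,n=3: res = 54+9 = 63
p=3,n=4: res = 63+12 = 75
p=3,n=5: res = 75+15 = 90
p=3,n=6: res = 90+18 = 108

108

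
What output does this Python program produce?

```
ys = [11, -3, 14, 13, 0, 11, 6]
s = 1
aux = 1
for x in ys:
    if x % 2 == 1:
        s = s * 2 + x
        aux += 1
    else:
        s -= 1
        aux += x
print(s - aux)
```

97

x=11: odd, s = 1*2+11 = 13; aux=2
x=-3: odd, s = 13*2+(-3) = 23; aux=3
x=14: not odd, s = 23-1 = 22; aux=17
x=13: odd, s = 22*2+13 = 57; aux=18
x=0: not odd, s = 57-1 = 56; aux=18
x=11: odd, s = 56*2+11 = 123; aux=19
x=6: not odd, s = 123-1 = 122; aux=25
s-aux = 122-25 = 97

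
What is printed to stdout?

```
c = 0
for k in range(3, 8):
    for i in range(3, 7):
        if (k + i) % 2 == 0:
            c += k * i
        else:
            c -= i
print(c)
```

k=3,i=3: even sum, c = 0+9 = 9
k=3,i=4: odd sum, c = 9-4 = 5
k=3,i=5: even sum, c = 5+15 = 20
k=3,i=6: odd sum, c = 20-6 = 14
k=4,i=3: odd sum, c = 14-3 = 11
k=4,i=4: even sum, c = 11+16 = 27
k=4,i=5: odd sum, c = 27-5 = 22
k=4,i=6: even sum, c = 22+24 = 46
k=5,i=3: even sum, c = 46+15 = 61
k=5,i=4: odd sum, c = 61-4 = 57
k=5,i=5: even sum, c = 57+25 = 82
k=5,i=6: odd sum, c = 82-6 = 76
k=6,i=3: odd sum, c = 76-3 = 73
k=6,i=4: even sum, c = 73+24 = 97
k=6,i=5: odd sum, c = 97-5 = 92
k=6,i=6: even sum, c = 92+36 = 128
k=7,i=3: even sum, c = 128+21 = 149
k=7,i=4: odd sum, c = 149-4 = 145
k=7,i=5: even sum, c = 145+35 = 180
k=7,i=6: odd sum, c = 180-6 = 174

174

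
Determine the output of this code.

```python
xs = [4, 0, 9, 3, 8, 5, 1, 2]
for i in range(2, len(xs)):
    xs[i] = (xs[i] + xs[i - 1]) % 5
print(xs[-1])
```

i=2: xs[2] = (9+0)%5 = 4 → [4, 0, 4, 3, 8, 5, 1, 2]
i=3: xs[3] = (3+4)%5 = 2 → [4, 0, 4, 2, 8, 5, 1, 2]
i=4: xs[4] = (8+2)%5 = 0 → [4, 0, 4, 2, 0, 5, 1, 2]
i=5: xs[5] = (5+0)%5 = 0 → [4, 0, 4, 2, 0, 0, 1, 2]
i=6: xs[6] = (1+0)%5 = 1 → [4, 0, 4, 2, 0, 0, 1, 2]
i=7: xs[7] = (2+1)%5 = 3 → [4, 0, 4, 2, 0, 0, 1, 3]

3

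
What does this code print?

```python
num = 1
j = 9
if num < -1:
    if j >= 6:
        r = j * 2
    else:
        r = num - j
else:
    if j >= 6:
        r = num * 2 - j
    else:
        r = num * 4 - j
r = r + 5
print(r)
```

num=1, j=9
num < -1 is False; j >= 6 is True
→ r = num * 2 - j = -7
r = (-7)+5 = -2

-2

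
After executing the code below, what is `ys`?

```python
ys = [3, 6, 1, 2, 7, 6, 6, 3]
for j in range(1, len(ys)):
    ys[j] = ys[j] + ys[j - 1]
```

j=1: ys[1] = 6+3 = 9 → [3, 9, 1, 2, 7, 6, 6, 3]
j=2: ys[2] = 1+9 = 10 → [3, 9, 10, 2, 7, 6, 6, 3]
j=3: ys[3] = 2+10 = 12 → [3, 9, 10, 12, 7, 6, 6, 3]
j=4: ys[4] = 7+12 = 19 → [3, 9, 10, 12, 19, 6, 6, 3]
j=5: ys[5] = 6+19 = 25 → [3, 9, 10, 12, 19, 25, 6, 3]
j=6: ys[6] = 6+25 = 31 → [3, 9, 10, 12, 19, 25, 31, 3]
j=7: ys[7] = 3+31 = 34 → [3, 9, 10, 12, 19, 25, 31, 34]

[3, 9, 10, 12, 19, 25, 31, 34]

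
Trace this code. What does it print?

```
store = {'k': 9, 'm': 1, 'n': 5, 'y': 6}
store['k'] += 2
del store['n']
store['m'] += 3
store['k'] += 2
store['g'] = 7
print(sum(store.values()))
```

30

store['k'] = 9+2 = 11 → {'k': 11, 'm': 1, 'n': 5, 'y': 6}
del 'n' → {'k': 11, 'm': 1, 'y': 6}
store['m'] = 1+3 = 4 → {'k': 11, 'm': 4, 'y': 6}
store['k'] = 11+2 = 13 → {'k': 13, 'm': 4, 'y': 6}
store['g'] = 7 → {'k': 13, 'm': 4, 'y': 6, 'g': 7}
sum of values = 30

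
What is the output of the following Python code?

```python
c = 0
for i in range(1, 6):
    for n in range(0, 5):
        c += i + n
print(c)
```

i=1,n=0: c = 0+1 = 1
i=1,n=1: c = 1+2 = 3
i=1,n=2: c = 3+3 = 6
i=1,n=3: c = 6+4 = 10
i=1,n=4: c = 10+5 = 15
i=2,n=0: c = 15+2 = 17
i=2,n=1: c = 17+3 = 20
i=2,n=2: c = 20+4 = 24
i=2,n=3: c = 24+5 = 29
i=2,n=4: c = 29+6 = 35
i=3,n=0: c = 35+3 = 38
i=3,n=1: c = 38+4 = 42
i=3,n=2: c = 42+5 = 47
i=3,n=3: c = 47+6 = 53
i=3,n=4: c = 53+7 = 60
i=4,n=0: c = 60+4 = 64
i=4,n=1: c = 64+5 = 69
i=4,n=2: c = 69+6 = 75
i=4,n=3: c = 75+7 = 82
i=4,n=4: c = 82+8 = 90
i=5,n=0: c = 90+5 = 95
i=5,n=1: c = 95+6 = 101
i=5,n=2: c = 101+7 = 108
i=5,n=3: c = 108+8 = 116
i=5,n=4: c = 116+9 = 125

125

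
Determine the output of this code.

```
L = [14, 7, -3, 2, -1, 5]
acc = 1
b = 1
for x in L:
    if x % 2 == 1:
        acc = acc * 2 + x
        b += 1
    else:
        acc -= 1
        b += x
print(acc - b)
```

22

x=14: not odd, acc = 1-1 = 0; b=15
x=7: odd, acc = 0*2+7 = 7; b=16
x=-3: odd, acc = 7*2+(-3) = 11; b=17
x=2: not odd, acc = 11-1 = 10; b=19
x=-1: odd, acc = 10*2+(-1) = 19; b=20
x=5: odd, acc = 19*2+5 = 43; b=21
acc-b = 43-21 = 22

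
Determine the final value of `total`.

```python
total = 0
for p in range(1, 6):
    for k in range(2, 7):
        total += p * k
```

p=1,k=2: total = 0+2 = 2
p=1,k=3: total = 2+3 = 5
p=1,k=4: total = 5+4 = 9
p=1,k=5: total = 9+5 = 14
p=1,k=6: total = 14+6 = 20
p=2,k=2: total = 20+4 = 24
p=2,k=3: total = 24+6 = 30
p=2,k=4: total = 30+8 = 38
p=2,k=5: total = 38+10 = 48
p=2,k=6: total = 48+12 = 60
p=3,k=2: total = 60+6 = 66
p=3,k=3: total = 66+9 = 75
p=3,k=4: total = 75+12 = 87
p=3,k=5: total = 87+15 = 102
p=3,k=6: total = 102+18 = 120
p=4,k=2: total = 120+8 = 128
p=4,k=3: total = 128+12 = 140
p=4,k=4: total = 140+16 = 156
p=4,k=5: total = 156+20 = 176
p=4,k=6: total = 176+24 = 200
p=5,k=2: total = 200+10 = 210
p=5,k=3: total = 210+15 = 225
p=5,k=4: total = 225+20 = 245
p=5,k=5: total = 245+25 = 270
p=5,k=6: total = 270+30 = 300

300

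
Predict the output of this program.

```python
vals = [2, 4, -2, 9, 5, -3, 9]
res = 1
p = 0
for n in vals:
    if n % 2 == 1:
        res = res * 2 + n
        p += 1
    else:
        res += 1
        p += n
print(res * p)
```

1272

n=2: not odd, res = 1+1 = 2; p=2
n=4: not odd, res = 2+1 = 3; p=6
n=-2: not odd, res = 3+1 = 4; p=4
n=9: odd, res = 4*2+9 = 17; p=5
n=5: odd, res = 17*2+5 = 39; p=6
n=-3: odd, res = 39*2+(-3) = 75; p=7
n=9: odd, res = 75*2+9 = 159; p=8
res*p = 159*8 = 1272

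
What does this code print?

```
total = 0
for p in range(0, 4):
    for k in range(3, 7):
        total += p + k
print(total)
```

p=0,k=3: total = 0+3 = 3
p=0,k=4: total = 3+4 = 7
p=0,k=5: total = 7+5 = 12
p=0,k=6: total = 12+6 = 18
p=1,k=3: total = 18+4 = 22
p=1,k=4: total = 22+5 = 27
p=1,k=5: total = 27+6 = 33
p=1,k=6: total = 33+7 = 40
p=2,k=3: total = 40+5 = 45
p=2,k=4: total = 45+6 = 51
p=2,k=5: total = 51+7 = 58
p=2,k=6: total = 58+8 = 66
p=3,k=3: total = 66+6 = 72
p=3,k=4: total = 72+7 = 79
p=3,k=5: total = 79+8 = 87
p=3,k=6: total = 87+9 = 96

96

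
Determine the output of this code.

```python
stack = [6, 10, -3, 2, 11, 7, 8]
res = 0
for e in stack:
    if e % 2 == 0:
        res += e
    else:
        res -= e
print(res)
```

11

e=6: even, res = 0+6 = 6
e=10: even, res = 6+10 = 16
e=-3: not even, res = 16-(-3) = 19
e=2: even, res = 19+2 = 21
e=11: not even, res = 21-11 = 10
e=7: not even, res = 10-7 = 3
e=8: even, res = 3+8 = 11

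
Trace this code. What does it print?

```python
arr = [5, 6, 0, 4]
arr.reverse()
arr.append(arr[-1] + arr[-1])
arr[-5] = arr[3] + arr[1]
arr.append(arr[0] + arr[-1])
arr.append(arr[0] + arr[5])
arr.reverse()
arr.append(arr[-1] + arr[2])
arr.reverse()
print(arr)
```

reverse → [4, 0, 6, 5]
append arr[-1]+arr[-1] = 5+5 = 10 → [4, 0, 6, 5, 10]
arr[-5] = arr[3]+arr[1] = 5+0 = 5 → [5, 0, 6, 5, 10]
append arr[0]+arr[-1] = 5+10 = 15 → [5, 0, 6, 5, 10, 15]
append arr[0]+arr[5] = 5+15 = 20 → [5, 0, 6, 5, 10, 15, 20]
reverse → [20, 15, 10, 5, 6, 0, 5]
append arr[-1]+arr[2] = 5+10 = 15 → [20, 15, 10, 5, 6, 0, 5, 15]
reverse → [15, 5, 0, 6, 5, 10, 15, 20]

[15, 5, 0, 6, 5, 10, 15, 20]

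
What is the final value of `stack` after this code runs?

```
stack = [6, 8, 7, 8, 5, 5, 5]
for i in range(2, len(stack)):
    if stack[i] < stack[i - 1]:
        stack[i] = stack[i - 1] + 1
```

i=2: 7<8, stack[2] = 8+1 = 9 → [6, 8, 9, 8, 5, 5, 5]
i=3: 8<9, stack[3] = 9+1 = 10 → [6, 8, 9, 10, 5, 5, 5]
i=4: 5<10, stack[4] = 10+1 = 11 → [6, 8, 9, 10, 11, 5, 5]
i=5: 5<11, stack[5] = 11+1 = 12 → [6, 8, 9, 10, 11, 12, 5]
i=6: 5<12, stack[6] = 12+1 = 13 → [6, 8, 9, 10, 11, 12, 13]

[6, 8, 9, 10, 11, 12, 13]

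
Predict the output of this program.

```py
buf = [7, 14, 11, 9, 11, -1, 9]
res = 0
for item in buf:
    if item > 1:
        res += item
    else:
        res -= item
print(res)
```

62

item=7: >1, res = 0+7 = 7
item=14: >1, res = 7+14 = 21
item=11: >1, res = 21+11 = 32
item=9: >1, res = 32+9 = 41
item=11: >1, res = 41+11 = 52
item=-1: not >1, res = 52-(-1) = 53
item=9: >1, res = 53+9 = 62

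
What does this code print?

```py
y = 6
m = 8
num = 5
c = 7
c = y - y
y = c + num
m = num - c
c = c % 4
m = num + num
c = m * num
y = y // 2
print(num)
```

5

c = 6-6 = 0
y = 0+5 = 5
m = 5-0 = 5
c = 0%4 = 0
m = 5+5 = 10
c = 10*5 = 50
y = 5//2 = 2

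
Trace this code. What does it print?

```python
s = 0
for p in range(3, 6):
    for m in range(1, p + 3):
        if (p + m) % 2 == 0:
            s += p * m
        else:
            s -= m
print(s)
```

p=3,m=1: even sum, s = 0+3 = 3
p=3,m=2: odd sum, s = 3-2 = 1
p=3,m=3: even sum, s = 1+9 = 10
p=3,m=4: odd sum, s = 10-4 = 6
p=3,m=5: even sum, s = 6+15 = 21
p=4,m=1: odd sum, s = 21-1 = 20
p=4,m=2: even sum, s = 20+8 = 28
p=4,m=3: odd sum, s = 28-3 = 25
p=4,m=4: even sum, s = 25+16 = 41
p=4,m=5: odd sum, s = 41-5 = 36
p=4,m=6: even sum, s = 36+24 = 60
p=5,m=1: even sum, s = 60+5 = 65
p=5,m=2: odd sum, s = 65-2 = 63
p=5,m=3: even sum, s = 63+15 = 78
p=5,m=4: odd sum, s = 78-4 = 74
p=5,m=5: even sum, s = 74+25 = 99
p=5,m=6: odd sum, s = 99-6 = 93
p=5,m=7: even sum, s = 93+35 = 128

128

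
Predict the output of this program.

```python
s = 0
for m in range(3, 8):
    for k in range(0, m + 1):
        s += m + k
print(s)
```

240

m=3,k=0: s = 0+3 = 3
m=3,k=1: s = 3+4 = 7
m=3,k=2: s = 7+5 = 12
m=3,k=3: s = 12+6 = 18
m=4,k=0: s = 18+4 = 22
m=4,k=1: s = 22+5 = 27
m=4,k=2: s = 27+6 = 33
m=4,k=3: s = 33+7 = 40
m=4,k=4: s = 40+8 = 48
m=5,k=0: s = 48+5 = 53
m=5,k=1: s = 53+6 = 59
m=5,k=2: s = 59+7 = 66
m=5,k=3: s = 66+8 = 74
m=5,k=4: s = 74+9 = 83
m=5,k=5: s = 83+10 = 93
m=6,k=0: s = 93+6 = 99
m=6,k=1: s = 99+7 = 106
m=6,k=2: s = 106+8 = 114
m=6,k=3: s = 114+9 = 123
m=6,k=4: s = 123+10 = 133
m=6,k=5: s = 133+11 = 144
m=6,k=6: s = 144+12 = 156
m=7,k=0: s = 156+7 = 163
m=7,k=1: s = 163+8 = 171
m=7,k=2: s = 171+9 = 180
m=7,k=3: s = 180+10 = 190
m=7,k=4: s = 190+11 = 201
m=7,k=5: s = 201+12 = 213
m=7,k=6: s = 213+13 = 226
m=7,k=7: s = 226+14 = 240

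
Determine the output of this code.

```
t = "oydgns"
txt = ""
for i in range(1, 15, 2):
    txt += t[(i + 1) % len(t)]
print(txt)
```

dnodnod

i=1: add t[2]='d' → 'd'
i=3: add t[4]='n' → 'dn'
i=5: add t[0]='o' → 'dno'
i=7: add t[2]='d' → 'dnod'
i=9: add t[4]='n' → 'dnodn'
i=11: add t[0]='o' → 'dnodno'
i=13: add t[2]='d' → 'dnodnod'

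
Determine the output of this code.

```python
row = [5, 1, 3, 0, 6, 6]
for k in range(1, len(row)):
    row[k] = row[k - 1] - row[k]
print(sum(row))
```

k=1: row[1] = 5-1 = 4 → [5, 4, 3, 0, 6, 6]
k=2: row[2] = 4-3 = 1 → [5, 4, 1, 0, 6, 6]
k=3: row[3] = 1-0 = 1 → [5, 4, 1, 1, 6, 6]
k=4: row[4] = 1-6 = -5 → [5, 4, 1, 1, -5, 6]
k=5: row[5] = (-5)-6 = -11 → [5, 4, 1, 1, -5, -11]
sum = -5

-5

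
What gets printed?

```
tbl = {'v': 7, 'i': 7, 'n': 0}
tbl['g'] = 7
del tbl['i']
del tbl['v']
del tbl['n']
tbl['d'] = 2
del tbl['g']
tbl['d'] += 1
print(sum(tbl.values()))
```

tbl['g'] = 7 → {'v': 7, 'i': 7, 'n': 0, 'g': 7}
del 'i' → {'v': 7, 'n': 0, 'g': 7}
del 'v' → {'n': 0, 'g': 7}
del 'n' → {'g': 7}
tbl['d'] = 2 → {'g': 7, 'd': 2}
del 'g' → {'d': 2}
tbl['d'] = 2+1 = 3 → {'d': 3}
sum of values = 3

3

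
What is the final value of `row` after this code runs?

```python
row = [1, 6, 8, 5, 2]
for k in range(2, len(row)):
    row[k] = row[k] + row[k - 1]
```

k=2: row[2] = 8+6 = 14 → [1, 6, 14, 5, 2]
k=3: row[3] = 5+14 = 19 → [1, 6, 14, 19, 2]
k=4: row[4] = 2+19 = 21 → [1, 6, 14, 19, 21]

[1, 6, 14, 19, 21]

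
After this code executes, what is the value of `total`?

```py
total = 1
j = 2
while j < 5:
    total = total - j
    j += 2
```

j=2: total = 1-2 = -1
j=4: total = (-1)-4 = -5

-5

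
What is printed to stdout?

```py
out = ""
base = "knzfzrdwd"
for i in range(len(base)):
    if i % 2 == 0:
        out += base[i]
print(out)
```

i=0: add 'k' → 'k'
i=1: skip
i=2: add 'z' → 'kz'
i=3: skip
i=4: add 'z' → 'kzz'
i=5: skip
i=6: add 'd' → 'kzzd'
i=7: skip
i=8: add 'd' → 'kzzdd'

kzzdd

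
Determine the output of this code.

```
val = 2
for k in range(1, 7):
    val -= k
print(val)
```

k=1: val = 2-1 = 1
k=2: val = 1-2 = -1
k=3: val = (-1)-3 = -4
k=4: val = (-4)-4 = -8
k=5: val = (-8)-5 = -13
k=6: val = (-13)-6 = -19

-19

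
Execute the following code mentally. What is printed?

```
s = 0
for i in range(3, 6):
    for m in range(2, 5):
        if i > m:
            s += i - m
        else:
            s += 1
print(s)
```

i=3,m=2: 3>2, s = 0+1 = 1
i=3,m=3: not 3>3, s = 1+1 = 2
i=3,m=4: not 3>4, s = 2+1 = 3
i=4,m=2: 4>2, s = 3+2 = 5
i=4,m=3: 4>3, s = 5+1 = 6
i=4,m=4: not 4>4, s = 6+1 = 7
i=5,m=2: 5>2, s = 7+3 = 10
i=5,m=3: 5>3, s = 10+2 = 12
i=5,m=4: 5>4, s = 12+1 = 13

13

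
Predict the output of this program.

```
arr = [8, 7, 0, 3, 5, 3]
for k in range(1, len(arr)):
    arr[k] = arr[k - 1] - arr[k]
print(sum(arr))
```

-9

k=1: arr[1] = 8-7 = 1 → [8, 1, 0, 3, 5, 3]
k=2: arr[2] = 1-0 = 1 → [8, 1, 1, 3, 5, 3]
k=3: arr[3] = 1-3 = -2 → [8, 1, 1, -2, 5, 3]
k=4: arr[4] = (-2)-5 = -7 → [8, 1, 1, -2, -7, 3]
k=5: arr[5] = (-7)-3 = -10 → [8, 1, 1, -2, -7, -10]
sum = -9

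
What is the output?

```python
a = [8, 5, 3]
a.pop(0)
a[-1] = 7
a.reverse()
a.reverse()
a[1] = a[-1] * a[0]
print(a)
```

[5, 35]

pop(0) removes 8 → [5, 3]
a[-1] = 7 → [5, 7]
reverse → [7, 5]
reverse → [5, 7]
a[1] = a[-1]*a[0] = 7*5 = 35 → [5, 35]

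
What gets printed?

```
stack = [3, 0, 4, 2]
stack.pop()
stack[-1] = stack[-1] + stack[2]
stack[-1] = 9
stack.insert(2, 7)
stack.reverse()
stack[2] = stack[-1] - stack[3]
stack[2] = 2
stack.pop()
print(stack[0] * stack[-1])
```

pop() removes 2 → [3, 0, 4]
stack[-1] = stack[-1]+stack[2] = 4+4 = 8 → [3, 0, 8]
stack[-1] = 9 → [3, 0, 9]
insert 7 at 2 → [3, 0, 7, 9]
reverse → [9, 7, 0, 3]
stack[2] = stack[-1]-stack[3] = 3-3 = 0 → [9, 7, 0, 3]
stack[2] = 2 → [9, 7, 2, 3]
pop() removes 3 → [9, 7, 2]
stack[0]*stack[-1] = 9*2 = 18

18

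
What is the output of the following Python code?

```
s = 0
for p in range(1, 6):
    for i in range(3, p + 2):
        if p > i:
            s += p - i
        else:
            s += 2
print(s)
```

18

p=2,i=3: not 2>3, s = 0+2 = 2
p=3,i=3: not 3>3, s = 2+2 = 4
p=3,i=4: not 3>4, s = 4+2 = 6
p=4,i=3: 4>3, s = 6+1 = 7
p=4,i=4: not 4>4, s = 7+2 = 9
p=4,i=5: not 4>5, s = 9+2 = 11
p=5,i=3: 5>3, s = 11+2 = 13
p=5,i=4: 5>4, s = 13+1 = 14
p=5,i=5: not 5>5, s = 14+2 = 16
p=5,i=6: not 5>6, s = 16+2 = 18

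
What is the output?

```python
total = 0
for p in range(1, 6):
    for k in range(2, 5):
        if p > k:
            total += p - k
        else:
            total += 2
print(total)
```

28

p=1,k=2: not 1>2, total = 0+2 = 2
p=1,k=3: not 1>3, total = 2+2 = 4
p=1,k=4: not 1>4, total = 4+2 = 6
p=2,k=2: not 2>2, total = 6+2 = 8
p=2,k=3: not 2>3, total = 8+2 = 10
p=2,k=4: not 2>4, total = 10+2 = 12
p=3,k=2: 3>2, total = 12+1 = 13
p=3,k=3: not 3>3, total = 13+2 = 15
p=3,k=4: not 3>4, total = 15+2 = 17
p=4,k=2: 4>2, total = 17+2 = 19
p=4,k=3: 4>3, total = 19+1 = 20
p=4,k=4: not 4>4, total = 20+2 = 22
p=5,k=2: 5>2, total = 22+3 = 25
p=5,k=3: 5>3, total = 25+2 = 27
p=5,k=4: 5>4, total = 27+1 = 28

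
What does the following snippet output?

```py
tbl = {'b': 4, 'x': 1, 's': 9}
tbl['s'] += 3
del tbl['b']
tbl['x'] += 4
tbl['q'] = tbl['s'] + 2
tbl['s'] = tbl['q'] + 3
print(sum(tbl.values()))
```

tbl['s'] = 9+3 = 12 → {'b': 4, 'x': 1, 's': 12}
del 'b' → {'x': 1, 's': 12}
tbl['x'] = 1+4 = 5 → {'x': 5, 's': 12}
tbl['q'] = tbl['s']+2 = 14 → {'x': 5, 's': 12, 'q': 14}
tbl['s'] = tbl['q']+3 = 17 → {'x': 5, 's': 17, 'q': 14}
sum of values = 36

36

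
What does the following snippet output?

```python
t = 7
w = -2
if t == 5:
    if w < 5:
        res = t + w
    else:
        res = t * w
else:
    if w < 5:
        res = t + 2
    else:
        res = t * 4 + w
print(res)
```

9

t=7, w=-2
t == 5 is False; w < 5 is True
→ res = t + 2 = 9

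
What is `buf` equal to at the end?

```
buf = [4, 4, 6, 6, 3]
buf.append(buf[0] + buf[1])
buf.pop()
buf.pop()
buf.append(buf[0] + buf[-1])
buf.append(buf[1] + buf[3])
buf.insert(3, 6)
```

append buf[0]+buf[1] = 4+4 = 8 → [4, 4, 6, 6, 3, 8]
pop() removes 8 → [4, 4, 6, 6, 3]
pop() removes 3 → [4, 4, 6, 6]
append buf[0]+buf[-1] = 4+6 = 10 → [4, 4, 6, 6, 10]
append buf[1]+buf[3] = 4+6 = 10 → [4, 4, 6, 6, 10, 10]
insert 6 at 3 → [4, 4, 6, 6, 6, 10, 10]

[4, 4, 6, 6, 6, 10, 10]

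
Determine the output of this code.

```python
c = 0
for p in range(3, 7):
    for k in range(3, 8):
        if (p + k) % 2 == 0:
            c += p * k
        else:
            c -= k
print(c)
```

p=3,k=3: even sum, c = 0+9 = 9
p=3,k=4: odd sum, c = 9-4 = 5
p=3,k=5: even sum, c = 5+15 = 20
p=3,k=6: odd sum, c = 20-6 = 14
p=3,k=7: even sum, c = 14+21 = 35
p=4,k=3: odd sum, c = 35-3 = 32
p=4,k=4: even sum, c = 32+16 = 48
p=4,k=5: odd sum, c = 48-5 = 43
p=4,k=6: even sum, c = 43+24 = 67
p=4,k=7: odd sum, c = 67-7 = 60
p=5,k=3: even sum, c = 60+15 = 75
p=5,k=4: odd sum, c = 75-4 = 71
p=5,k=5: even sum, c = 71+25 = 96
p=5,k=6: odd sum, c = 96-6 = 90
p=5,k=7: even sum, c = 90+35 = 125
p=6,k=3: odd sum, c = 125-3 = 122
p=6,k=4: even sum, c = 122+24 = 146
p=6,k=5: odd sum, c = 146-5 = 141
p=6,k=6: even sum, c = 141+36 = 177
p=6,k=7: odd sum, c = 177-7 = 170

170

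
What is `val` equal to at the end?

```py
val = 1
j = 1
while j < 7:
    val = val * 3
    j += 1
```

j=1: val = 1*3 = 3
j=2: val = 3*3 = 9
j=3: val = 9*3 = 27
j=4: val = 27*3 = 81
j=5: val = 81*3 = 243
j=6: val = 243*3 = 729

729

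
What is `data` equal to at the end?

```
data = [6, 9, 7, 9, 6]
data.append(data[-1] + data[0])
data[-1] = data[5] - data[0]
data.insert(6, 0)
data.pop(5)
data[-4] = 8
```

append data[-1]+data[0] = 6+6 = 12 → [6, 9, 7, 9, 6, 12]
data[-1] = data[5]-data[0] = 12-6 = 6 → [6, 9, 7, 9, 6, 6]
insert 0 at 6 → [6, 9, 7, 9, 6, 6, 0]
pop(5) removes 6 → [6, 9, 7, 9, 6, 0]
data[-4] = 8 → [6, 9, 8, 9, 6, 0]

[6, 9, 8, 9, 6, 0]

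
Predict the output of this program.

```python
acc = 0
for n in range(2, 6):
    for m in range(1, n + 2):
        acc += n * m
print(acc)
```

207

n=2,m=1: acc = 0+2 = 2
n=2,m=2: acc = 2+4 = 6
n=2,m=3: acc = 6+6 = 12
n=3,m=1: acc = 12+3 = 15
n=3,m=2: acc = 15+6 = 21
n=3,m=3: acc = 21+9 = 30
n=3,m=4: acc = 30+12 = 42
n=4,m=1: acc = 42+4 = 46
n=4,m=2: acc = 46+8 = 54
n=4,m=3: acc = 54+12 = 66
n=4,m=4: acc = 66+16 = 82
n=4,m=5: acc = 82+20 = 102
n=5,m=1: acc = 102+5 = 107
n=5,m=2: acc = 107+10 = 117
n=5,m=3: acc = 117+15 = 132
n=5,m=4: acc = 132+20 = 152
n=5,m=5: acc = 152+25 = 177
n=5,m=6: acc = 177+30 = 207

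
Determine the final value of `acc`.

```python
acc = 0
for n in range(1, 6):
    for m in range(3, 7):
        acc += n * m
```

n=1,m=3: acc = 0+3 = 3
n=1,m=4: acc = 3+4 = 7
n=1,m=5: acc = 7+5 = 12
n=1,m=6: acc = 12+6 = 18
n=2,m=3: acc = 18+6 = 24
n=2,m=4: acc = 24+8 = 32
n=2,m=5: acc = 32+10 = 42
n=2,m=6: acc = 42+12 = 54
n=3,m=3: acc = 54+9 = 63
n=3,m=4: acc = 63+12 = 75
n=3,m=5: acc = 75+15 = 90
n=3,m=6: acc = 90+18 = 108
n=4,m=3: acc = 108+12 = 120
n=4,m=4: acc = 120+16 = 136
n=4,m=5: acc = 136+20 = 156
n=4,m=6: acc = 156+24 = 180
n=5,m=3: acc = 180+15 = 195
n=5,m=4: acc = 195+20 = 215
n=5,m=5: acc = 215+25 = 240
n=5,m=6: acc = 240+30 = 270

270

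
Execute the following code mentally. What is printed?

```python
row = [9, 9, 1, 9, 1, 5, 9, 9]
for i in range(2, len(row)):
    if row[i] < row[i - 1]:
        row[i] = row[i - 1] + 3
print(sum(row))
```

135

i=2: 1<9, row[2] = 9+3 = 12 → [9, 9, 12, 9, 1, 5, 9, 9]
i=3: 9<12, row[3] = 12+3 = 15 → [9, 9, 12, 15, 1, 5, 9, 9]
i=4: 1<15, row[4] = 15+3 = 18 → [9, 9, 12, 15, 18, 5, 9, 9]
i=5: 5<18, row[5] = 18+3 = 21 → [9, 9, 12, 15, 18, 21, 9, 9]
i=6: 9<21, row[6] = 21+3 = 24 → [9, 9, 12, 15, 18, 21, 24, 9]
i=7: 9<24, row[7] = 24+3 = 27 → [9, 9, 12, 15, 18, 21, 24, 27]
sum = 135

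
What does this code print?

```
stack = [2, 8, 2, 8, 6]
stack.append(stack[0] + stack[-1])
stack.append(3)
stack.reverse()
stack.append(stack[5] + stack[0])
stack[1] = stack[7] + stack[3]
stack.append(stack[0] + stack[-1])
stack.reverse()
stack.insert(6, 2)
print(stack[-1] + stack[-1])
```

6

append stack[0]+stack[-1] = 2+6 = 8 → [2, 8, 2, 8, 6, 8]
append 3 → [2, 8, 2, 8, 6, 8, 3]
reverse → [3, 8, 6, 8, 2, 8, 2]
append stack[5]+stack[0] = 8+3 = 11 → [3, 8, 6, 8, 2, 8, 2, 11]
stack[1] = stack[7]+stack[3] = 11+8 = 19 → [3, 19, 6, 8, 2, 8, 2, 11]
append stack[0]+stack[-1] = 3+11 = 14 → [3, 19, 6, 8, 2, 8, 2, 11, 14]
reverse → [14, 11, 2, 8, 2, 8, 6, 19, 3]
insert 2 at 6 → [14, 11, 2, 8, 2, 8, 2, 6, 19, 3]
stack[-1]+stack[-1] = 3+3 = 6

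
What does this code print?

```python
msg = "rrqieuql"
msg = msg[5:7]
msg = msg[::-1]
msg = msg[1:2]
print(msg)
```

u

slice [5:7] → 'uq'
reverse → 'qu'
slice [1:2] → 'u'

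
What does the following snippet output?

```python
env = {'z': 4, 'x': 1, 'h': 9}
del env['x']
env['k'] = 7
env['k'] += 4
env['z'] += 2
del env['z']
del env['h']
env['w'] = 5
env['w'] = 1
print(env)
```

del 'x' → {'z': 4, 'h': 9}
env['k'] = 7 → {'z': 4, 'h': 9, 'k': 7}
env['k'] = 7+4 = 11 → {'z': 4, 'h': 9, 'k': 11}
env['z'] = 4+2 = 6 → {'z': 6, 'h': 9, 'k': 11}
del 'z' → {'h': 9, 'k': 11}
del 'h' → {'k': 11}
env['w'] = 5 → {'k': 11, 'w': 5}
env['w'] = 1 → {'k': 11, 'w': 1}

{'k': 11, 'w': 1}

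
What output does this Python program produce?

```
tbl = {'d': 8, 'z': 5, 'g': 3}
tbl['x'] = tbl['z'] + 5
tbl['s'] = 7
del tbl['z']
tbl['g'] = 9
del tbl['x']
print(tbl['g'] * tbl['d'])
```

tbl['x'] = tbl['z']+5 = 10 → {'d': 8, 'z': 5, 'g': 3, 'x': 10}
tbl['s'] = 7 → {'d': 8, 'z': 5, 'g': 3, 'x': 10, 's': 7}
del 'z' → {'d': 8, 'g': 3, 'x': 10, 's': 7}
tbl['g'] = 9 → {'d': 8, 'g': 9, 'x': 10, 's': 7}
del 'x' → {'d': 8, 'g': 9, 's': 7}
tbl['g']*tbl['d'] = 9*8 = 72

72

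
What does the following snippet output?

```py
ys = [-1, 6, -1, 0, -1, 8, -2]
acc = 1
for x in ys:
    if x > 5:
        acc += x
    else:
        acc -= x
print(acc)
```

x=-1: not >5, acc = 1-(-1) = 2
x=6: >5, acc = 2+6 = 8
x=-1: not >5, acc = 8-(-1) = 9
x=0: not >5, acc = 9-0 = 9
x=-1: not >5, acc = 9-(-1) = 10
x=8: >5, acc = 10+8 = 18
x=-2: not >5, acc = 18-(-2) = 20

20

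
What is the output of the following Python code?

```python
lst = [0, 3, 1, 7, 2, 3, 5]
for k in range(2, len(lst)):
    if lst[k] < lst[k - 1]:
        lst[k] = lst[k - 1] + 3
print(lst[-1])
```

16

k=2: 1<3, lst[2] = 3+3 = 6 → [0, 3, 6, 7, 2, 3, 5]
k=3: 7>=6, unchanged → [0, 3, 6, 7, 2, 3, 5]
k=4: 2<7, lst[4] = 7+3 = 10 → [0, 3, 6, 7, 10, 3, 5]
k=5: 3<10, lst[5] = 10+3 = 13 → [0, 3, 6, 7, 10, 13, 5]
k=6: 5<13, lst[6] = 13+3 = 16 → [0, 3, 6, 7, 10, 13, 16]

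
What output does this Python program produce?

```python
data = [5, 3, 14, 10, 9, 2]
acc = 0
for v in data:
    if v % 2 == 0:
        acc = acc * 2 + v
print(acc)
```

78

v=5: not even
v=3: not even
v=14: even, acc = 0*2+14 = 14
v=10: even, acc = 14*2+10 = 38
v=9: not even
v=2: even, acc = 38*2+2 = 78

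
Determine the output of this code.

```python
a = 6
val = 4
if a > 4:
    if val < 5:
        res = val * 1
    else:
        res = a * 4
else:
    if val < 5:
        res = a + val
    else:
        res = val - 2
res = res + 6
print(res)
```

a=6, val=4
a > 4 is True; val < 5 is True
→ res = val * 1 = 4
res = 4+6 = 10

10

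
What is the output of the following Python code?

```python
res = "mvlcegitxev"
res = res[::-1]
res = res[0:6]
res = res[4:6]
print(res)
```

reverse → 'vextigeclvm'
slice [0:6] → 'vextig'
slice [4:6] → 'ig'

ig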